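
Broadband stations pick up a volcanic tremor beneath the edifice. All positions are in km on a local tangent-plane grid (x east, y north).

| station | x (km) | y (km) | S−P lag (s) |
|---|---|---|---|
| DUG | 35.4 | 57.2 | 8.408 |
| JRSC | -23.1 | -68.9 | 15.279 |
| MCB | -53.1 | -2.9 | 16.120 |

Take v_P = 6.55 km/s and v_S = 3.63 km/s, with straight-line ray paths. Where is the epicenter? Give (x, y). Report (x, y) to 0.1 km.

x ≈ 78.0 km, y ≈ 3.6 km

Distance from S−P lag: d = Δt · v_P v_S / (v_P − v_S) = Δt · (6.55·3.63)/(6.55−3.63) ≈ 8.1426·Δt.
So d_DUG = 68.46, d_JRSC = 124.41, d_MCB = 131.26 km.
Circle about each station: (x − 35.4)² + (y − 57.2)² = 68.46²; (x + 23.1)² + (y + 68.9)² = 124.41²; (x + 53.1)² + (y + 2.9)² = 131.26².
Subtracting the DUG equation from the JRSC and MCB equations removes the quadratic terms:
-117.0 x − 252.2 y = -10035.26
-177.0 x − 120.2 y = -14239.40
Solving the 2×2 system: x ≈ 78.0, y ≈ 3.6 km.
Check against DUG (with the unrounded x, y): √((x − 35.4)²+(y − 57.2)²) = 68.46 ≈ 68.46 km. ✓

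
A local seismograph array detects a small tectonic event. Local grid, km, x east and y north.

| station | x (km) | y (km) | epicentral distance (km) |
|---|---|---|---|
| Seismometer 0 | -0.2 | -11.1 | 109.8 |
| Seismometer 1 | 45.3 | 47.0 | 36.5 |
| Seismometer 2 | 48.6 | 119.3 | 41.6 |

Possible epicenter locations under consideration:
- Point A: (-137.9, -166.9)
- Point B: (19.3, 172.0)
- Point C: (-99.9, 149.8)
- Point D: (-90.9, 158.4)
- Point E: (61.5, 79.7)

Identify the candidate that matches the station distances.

Point E

For each candidate, compare |candidate − station| to the reported distance:
Point A: residuals Seismometer 0 98.1, Seismometer 1 245.1, Seismometer 2 300.0 → max 300.0 km
Point B: residuals Seismometer 0 74.3, Seismometer 1 91.2, Seismometer 2 18.7 → max 91.2 km
Point C: residuals Seismometer 0 79.5, Seismometer 1 141.4, Seismometer 2 110.0 → max 141.4 km
Point D: residuals Seismometer 0 82.4, Seismometer 1 139.5, Seismometer 2 103.3 → max 139.5 km
Point E: residuals Seismometer 0 0.0, Seismometer 1 0.0, Seismometer 2 0.0 → max 0.0 km
Only Point E has all residuals ≈ 0.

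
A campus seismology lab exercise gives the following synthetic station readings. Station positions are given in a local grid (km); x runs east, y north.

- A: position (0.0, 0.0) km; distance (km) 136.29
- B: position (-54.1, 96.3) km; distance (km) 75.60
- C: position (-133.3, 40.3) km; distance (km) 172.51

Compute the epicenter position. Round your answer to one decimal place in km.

Circle about each station: x² + y² = 136.29²; (x + 54.1)² + (y − 96.3)² = 75.60²; (x + 133.3)² + (y − 40.3)² = 172.51².
Subtracting pairs of circle equations eliminates x²+y² and gives linear equations (the radical axes):
-108.2 x + 192.6 y = 25060.10
-266.6 x + 80.6 y = 8208.24
Solving the 2×2 system: x ≈ 10.3, y ≈ 135.9 km.

x ≈ 10.3 km, y ≈ 135.9 km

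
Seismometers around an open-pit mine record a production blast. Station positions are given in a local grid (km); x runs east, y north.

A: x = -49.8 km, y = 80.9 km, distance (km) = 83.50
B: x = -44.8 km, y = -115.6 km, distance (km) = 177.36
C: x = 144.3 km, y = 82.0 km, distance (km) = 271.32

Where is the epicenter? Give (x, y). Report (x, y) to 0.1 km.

Circle about each station: (x + 49.8)² + (y − 80.9)² = 83.50²; (x + 44.8)² + (y + 115.6)² = 177.36²; (x − 144.3)² + (y − 82.0)² = 271.32².
Subtracting the A equation from the B and C equations removes the quadratic terms:
10.0 x − 393.0 y = -18138.77
388.2 x + 2.2 y = -48120.65
Solving the 2×2 system: x ≈ -124.2, y ≈ 43.0 km.

(-124.2, 43.0)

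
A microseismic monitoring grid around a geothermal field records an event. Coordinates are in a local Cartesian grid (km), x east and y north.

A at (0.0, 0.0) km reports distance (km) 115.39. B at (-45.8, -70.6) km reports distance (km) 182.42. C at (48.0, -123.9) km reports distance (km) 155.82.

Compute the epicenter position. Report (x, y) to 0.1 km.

114.1 km east, 17.2 km north

Circle about each station: x² + y² = 115.39²; (x + 45.8)² + (y + 70.6)² = 182.42²; (x − 48.0)² + (y + 123.9)² = 155.82².
Subtracting the A equation from the B and C equations removes the quadratic terms:
-91.6 x − 141.2 y = -12880.20
96.0 x − 247.8 y = 6690.19
Solving the 2×2 system: x ≈ 114.1, y ≈ 17.2 km.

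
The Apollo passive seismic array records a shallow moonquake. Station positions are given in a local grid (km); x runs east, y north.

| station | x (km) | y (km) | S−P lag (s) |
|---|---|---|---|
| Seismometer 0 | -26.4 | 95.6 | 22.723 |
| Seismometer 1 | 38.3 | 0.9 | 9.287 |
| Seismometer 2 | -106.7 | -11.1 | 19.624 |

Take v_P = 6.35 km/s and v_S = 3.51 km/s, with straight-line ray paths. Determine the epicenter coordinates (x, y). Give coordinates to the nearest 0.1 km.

Distance from S−P lag: d = Δt · v_P v_S / (v_P − v_S) = Δt · (6.35·3.51)/(6.35−3.51) ≈ 7.8481·Δt.
So d_Seismometer 0 = 178.33, d_Seismometer 1 = 72.88, d_Seismometer 2 = 154.01 km.
Circle about each station: (x + 26.4)² + (y − 95.6)² = 178.33²; (x − 38.3)² + (y − 0.9)² = 72.88²; (x + 106.7)² + (y + 11.1)² = 154.01².
Subtracting the Seismometer 0 equation from the Seismometer 1 and Seismometer 2 equations removes the quadratic terms:
129.4 x − 189.4 y = 18121.47
-160.6 x − 213.4 y = 9754.29
Solving the 2×2 system: x ≈ 34.8, y ≈ -71.9 km.

x ≈ 34.8 km, y ≈ -71.9 km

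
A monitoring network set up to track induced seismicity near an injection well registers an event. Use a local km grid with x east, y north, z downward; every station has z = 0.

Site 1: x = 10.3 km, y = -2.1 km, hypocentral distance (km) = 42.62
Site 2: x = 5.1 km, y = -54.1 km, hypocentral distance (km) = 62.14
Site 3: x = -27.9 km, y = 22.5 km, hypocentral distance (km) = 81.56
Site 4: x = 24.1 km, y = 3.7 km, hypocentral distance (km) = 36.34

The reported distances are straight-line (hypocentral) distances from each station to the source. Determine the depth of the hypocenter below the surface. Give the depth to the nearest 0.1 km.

Each station gives a sphere (x−x_i)² + (y−y_i)² + z² = d_i² (stations at z=0).
Subtracting the Site 1 sphere from Site 2 and Site 3: z² cancels, leaving linear equations in x and y:
-10.4 x − 104.0 y = 797.40
-76.4 x + 49.2 y = -3661.41
Solving: x ≈ 40.386, y ≈ -11.706 km (keep extra digits for the depth step; rounded: 40.4, -11.7).
Then from the Site 1 sphere: z² = 42.62² − (x − 10.3)² − (y + 2.1)² with x = 40.386, y = -11.706, so z ≈ 28.619 ≈ 28.6 km.
Check against Site 4 (with the unrounded solution): distance 36.35 ≈ 36.34 km. ✓

depth ≈ 28.6 km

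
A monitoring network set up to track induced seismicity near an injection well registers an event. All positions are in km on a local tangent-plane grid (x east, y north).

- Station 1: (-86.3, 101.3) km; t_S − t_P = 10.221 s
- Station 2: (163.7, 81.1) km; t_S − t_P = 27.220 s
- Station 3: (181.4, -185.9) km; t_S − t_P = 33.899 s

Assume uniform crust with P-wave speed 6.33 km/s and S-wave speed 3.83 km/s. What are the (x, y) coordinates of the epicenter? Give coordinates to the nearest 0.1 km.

(-88.2, 2.2)

Distance from S−P lag: d = Δt · v_P v_S / (v_P − v_S) = Δt · (6.33·3.83)/(6.33−3.83) ≈ 9.6976·Δt.
So d_Station 1 = 99.12, d_Station 2 = 263.97, d_Station 3 = 328.74 km.
Circle about each station: (x + 86.3)² + (y − 101.3)² = 99.12²; (x − 163.7)² + (y − 81.1)² = 263.97²; (x − 181.4)² + (y + 185.9)² = 328.74².
Subtracting the Station 1 equation from the Station 2 and Station 3 equations removes the quadratic terms:
500.0 x − 40.4 y = -44189.87
535.4 x − 574.4 y = -48489.82
Solving the 2×2 system: x ≈ -88.2, y ≈ 2.2 km.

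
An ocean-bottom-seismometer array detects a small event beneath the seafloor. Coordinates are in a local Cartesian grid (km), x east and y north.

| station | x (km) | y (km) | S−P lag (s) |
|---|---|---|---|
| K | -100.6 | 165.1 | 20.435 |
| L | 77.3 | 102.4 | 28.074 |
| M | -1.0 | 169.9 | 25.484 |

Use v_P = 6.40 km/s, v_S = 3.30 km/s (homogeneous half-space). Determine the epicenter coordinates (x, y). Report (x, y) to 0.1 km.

x ≈ -98.0 km, y ≈ 25.9 km

Distance from S−P lag: d = Δt · v_P v_S / (v_P − v_S) = Δt · (6.40·3.30)/(6.40−3.30) ≈ 6.8129·Δt.
So d_K = 139.22, d_L = 191.27, d_M = 173.62 km.
Circle about each station: (x + 100.6)² + (y − 165.1)² = 139.22²; (x − 77.3)² + (y − 102.4)² = 191.27²; (x + 1.0)² + (y − 169.9)² = 173.62².
Subtracting the K equation from the L and M equations removes the quadratic terms:
355.8 x − 125.4 y = -38119.32
199.2 x + 9.6 y = -19273.06
Solving the 2×2 system: x ≈ -98.0, y ≈ 25.9 km.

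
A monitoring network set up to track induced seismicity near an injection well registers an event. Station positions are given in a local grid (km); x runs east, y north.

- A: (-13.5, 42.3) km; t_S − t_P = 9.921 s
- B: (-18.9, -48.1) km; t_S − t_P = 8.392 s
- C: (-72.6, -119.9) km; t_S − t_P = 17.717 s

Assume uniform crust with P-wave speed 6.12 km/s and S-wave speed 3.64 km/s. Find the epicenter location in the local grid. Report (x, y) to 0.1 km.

Distance from S−P lag: d = Δt · v_P v_S / (v_P − v_S) = Δt · (6.12·3.64)/(6.12−3.64) ≈ 8.9826·Δt.
So d_A = 89.12, d_B = 75.38, d_C = 159.14 km.
Circle about each station: (x + 13.5)² + (y − 42.3)² = 89.12²; (x + 18.9)² + (y + 48.1)² = 75.38²; (x + 72.6)² + (y + 119.9)² = 159.14².
Subtracting pairs of circle equations eliminates x²+y² and gives linear equations (the radical axes):
-10.8 x − 180.8 y = 2959.51
-118.2 x − 324.4 y = 292.06
Solving the 2×2 system: x ≈ 50.8, y ≈ -19.4 km.

50.8 km east, -19.4 km north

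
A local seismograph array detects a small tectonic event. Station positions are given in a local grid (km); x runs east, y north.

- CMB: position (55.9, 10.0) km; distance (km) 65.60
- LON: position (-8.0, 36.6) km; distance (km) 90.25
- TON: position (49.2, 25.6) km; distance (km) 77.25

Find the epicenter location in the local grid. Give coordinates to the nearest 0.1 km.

Circle about each station: (x − 55.9)² + (y − 10.0)² = 65.60²; (x + 8.0)² + (y − 36.6)² = 90.25²; (x − 49.2)² + (y − 25.6)² = 77.25².
Subtracting the CMB equation from the LON and TON equations removes the quadratic terms:
-127.8 x + 53.2 y = -5662.95
-13.4 x + 31.2 y = -1813.01
Solving the 2×2 system: x ≈ 24.5, y ≈ -47.6 km.
Check against CMB (with the unrounded x, y): √((x − 55.9)²+(y − 10.0)²) = 65.59 ≈ 65.60 km. ✓

(24.5, -47.6)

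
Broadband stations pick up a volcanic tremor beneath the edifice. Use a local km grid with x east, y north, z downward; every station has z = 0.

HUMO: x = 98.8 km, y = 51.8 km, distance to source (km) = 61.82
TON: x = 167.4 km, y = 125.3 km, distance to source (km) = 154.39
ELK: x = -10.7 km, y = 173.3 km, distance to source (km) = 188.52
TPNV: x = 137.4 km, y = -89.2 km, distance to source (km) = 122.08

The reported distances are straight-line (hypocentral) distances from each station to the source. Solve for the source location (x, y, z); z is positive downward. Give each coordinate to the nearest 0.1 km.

Each station gives a sphere (x−x_i)² + (y−y_i)² + z² = d_i² (stations at z=0).
Subtracting the HUMO sphere from TON and ELK: z² cancels, leaving linear equations in x and y:
137.2 x + 147.0 y = 11263.61
-219.0 x + 243.0 y = -14015.38
Solving: x ≈ 73.205, y ≈ 8.298 km (keep extra digits for the depth step; rounded: 73.2, 8.3).
Then from the HUMO sphere: z² = 61.82² − (x − 98.8)² − (y − 51.8)² with x = 73.205, y = 8.298, so z ≈ 35.696 ≈ 35.7 km.

(73.2, 8.3, 35.7)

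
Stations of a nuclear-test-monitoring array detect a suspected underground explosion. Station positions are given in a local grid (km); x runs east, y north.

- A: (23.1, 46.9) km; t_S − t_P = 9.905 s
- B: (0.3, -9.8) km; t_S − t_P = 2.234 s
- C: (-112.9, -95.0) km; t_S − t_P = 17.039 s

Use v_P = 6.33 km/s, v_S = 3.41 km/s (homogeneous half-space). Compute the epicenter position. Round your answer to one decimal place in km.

(-15.2, -15.5)

Distance from S−P lag: d = Δt · v_P v_S / (v_P − v_S) = Δt · (6.33·3.41)/(6.33−3.41) ≈ 7.3922·Δt.
So d_A = 73.22, d_B = 16.51, d_C = 125.96 km.
Circle about each station: (x − 23.1)² + (y − 46.9)² = 73.22²; (x − 0.3)² + (y + 9.8)² = 16.51²; (x + 112.9)² + (y + 95.0)² = 125.96².
Subtracting the A equation from the B and C equations removes the quadratic terms:
-45.6 x − 113.4 y = 2451.50
-272.0 x − 283.8 y = 8533.44
Solving the 2×2 system: x ≈ -15.2, y ≈ -15.5 km.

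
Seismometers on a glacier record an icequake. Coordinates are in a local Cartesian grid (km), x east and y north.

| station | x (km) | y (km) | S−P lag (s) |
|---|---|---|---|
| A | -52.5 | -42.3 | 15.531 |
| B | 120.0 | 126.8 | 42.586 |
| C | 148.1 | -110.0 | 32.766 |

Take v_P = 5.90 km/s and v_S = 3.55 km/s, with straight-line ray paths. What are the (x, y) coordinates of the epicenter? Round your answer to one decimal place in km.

x ≈ -141.4 km, y ≈ -148.4 km

Distance from S−P lag: d = Δt · v_P v_S / (v_P − v_S) = Δt · (5.90·3.55)/(5.90−3.55) ≈ 8.9128·Δt.
So d_A = 138.42, d_B = 379.56, d_C = 292.04 km.
Circle about each station: (x + 52.5)² + (y + 42.3)² = 138.42²; (x − 120.0)² + (y − 126.8)² = 379.56²; (x − 148.1)² + (y + 110.0)² = 292.04².
Subtracting the A equation from the B and C equations removes the quadratic terms:
345.0 x + 338.2 y = -98973.00
401.2 x − 135.4 y = -36639.20
Solving the 2×2 system: x ≈ -141.4, y ≈ -148.4 km.
Check against A (with the unrounded x, y): √((x + 52.5)²+(y + 42.3)²) = 138.42 ≈ 138.42 km. ✓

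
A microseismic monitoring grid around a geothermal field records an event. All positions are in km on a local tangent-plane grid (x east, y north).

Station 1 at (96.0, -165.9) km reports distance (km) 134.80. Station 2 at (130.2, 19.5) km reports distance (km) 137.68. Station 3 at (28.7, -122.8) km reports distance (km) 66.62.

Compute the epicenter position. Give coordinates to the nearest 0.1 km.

Circle about each station: (x − 96.0)² + (y + 165.9)² = 134.80²; (x − 130.2)² + (y − 19.5)² = 137.68²; (x − 28.7)² + (y + 122.8)² = 66.62².
Subtracting pairs of circle equations eliminates x²+y² and gives linear equations (the radical axes):
68.4 x + 370.8 y = -20191.26
-134.6 x + 86.2 y = -7102.46
Solving the 2×2 system: x ≈ 16.0, y ≈ -57.4 km.

x ≈ 16.0 km, y ≈ -57.4 km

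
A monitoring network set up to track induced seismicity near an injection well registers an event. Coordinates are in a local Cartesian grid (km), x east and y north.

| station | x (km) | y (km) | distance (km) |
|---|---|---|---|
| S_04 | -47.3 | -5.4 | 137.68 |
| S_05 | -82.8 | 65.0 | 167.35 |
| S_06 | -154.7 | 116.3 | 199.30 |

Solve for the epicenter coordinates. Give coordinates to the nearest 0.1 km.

Circle about each station: (x + 47.3)² + (y + 5.4)² = 137.68²; (x + 82.8)² + (y − 65.0)² = 167.35²; (x + 154.7)² + (y − 116.3)² = 199.30².
Subtracting pairs of circle equations eliminates x²+y² and gives linear equations (the radical axes):
-71.0 x + 140.8 y = -235.85
-214.8 x + 243.4 y = 14426.62
Solving the 2×2 system: x ≈ -161.1, y ≈ -82.9 km.

(-161.1, -82.9)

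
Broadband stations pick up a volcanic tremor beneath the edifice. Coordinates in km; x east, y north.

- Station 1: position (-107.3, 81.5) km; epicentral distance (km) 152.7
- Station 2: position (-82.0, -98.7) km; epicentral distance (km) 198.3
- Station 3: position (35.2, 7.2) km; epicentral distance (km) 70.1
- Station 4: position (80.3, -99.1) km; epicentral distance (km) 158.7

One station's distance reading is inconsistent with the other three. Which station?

Solve using three stations at a time. Using Station 1, Station 2, Station 4 (subtract circle equations pairwise → linear system) gives (x, y) ≈ (43.1, 55.1).
Distances from that point to each station vs reported:
  Station 1: calculated 152.7 vs reported 152.7 → residual 0.0 km
  Station 2: calculated 198.3 vs reported 198.3 → residual 0.0 km
  Station 3: calculated 48.6 vs reported 70.1 → residual 21.5 km
  Station 4: calculated 158.7 vs reported 158.7 → residual 0.0 km
Station 1, Station 2, Station 4 are mutually consistent (residuals ≈ 0); Station 3 is off by 21.5 km.

Station 3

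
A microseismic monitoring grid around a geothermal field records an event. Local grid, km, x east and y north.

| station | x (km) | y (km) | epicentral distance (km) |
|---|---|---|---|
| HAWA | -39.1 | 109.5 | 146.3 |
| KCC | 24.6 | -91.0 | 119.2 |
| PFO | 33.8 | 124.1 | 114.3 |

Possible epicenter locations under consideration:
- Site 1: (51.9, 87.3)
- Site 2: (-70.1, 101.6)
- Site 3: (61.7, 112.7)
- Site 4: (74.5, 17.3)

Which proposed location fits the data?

Site 4

For each candidate, compare |candidate − station| to the reported distance:
Site 1: residuals HAWA 52.6, KCC 61.2, PFO 73.3 → max 73.3 km
Site 2: residuals HAWA 114.3, KCC 95.4, PFO 8.0 → max 114.3 km
Site 3: residuals HAWA 45.4, KCC 87.9, PFO 84.2 → max 87.9 km
Site 4: residuals HAWA 0.0, KCC 0.0, PFO 0.0 → max 0.0 km
Only Site 4 has all residuals ≈ 0.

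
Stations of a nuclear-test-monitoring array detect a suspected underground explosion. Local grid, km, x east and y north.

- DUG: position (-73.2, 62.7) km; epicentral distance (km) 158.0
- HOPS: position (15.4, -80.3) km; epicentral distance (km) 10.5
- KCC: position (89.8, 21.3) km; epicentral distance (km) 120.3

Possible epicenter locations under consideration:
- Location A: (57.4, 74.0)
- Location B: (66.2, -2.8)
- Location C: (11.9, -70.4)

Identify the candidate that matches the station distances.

For each candidate, compare |candidate − station| to the reported distance:
Location A: residuals DUG 26.9, HOPS 149.4, KCC 58.4 → max 149.4 km
Location B: residuals DUG 4.0, HOPS 82.2, KCC 86.6 → max 86.6 km
Location C: residuals DUG 0.0, HOPS 0.0, KCC 0.0 → max 0.0 km
Only Location C has all residuals ≈ 0.

Location C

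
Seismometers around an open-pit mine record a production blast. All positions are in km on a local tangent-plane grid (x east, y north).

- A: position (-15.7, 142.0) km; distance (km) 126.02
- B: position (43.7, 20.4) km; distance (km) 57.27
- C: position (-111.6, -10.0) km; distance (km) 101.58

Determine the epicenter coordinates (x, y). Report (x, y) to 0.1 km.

Circle about each station: (x + 15.7)² + (y − 142.0)² = 126.02²; (x − 43.7)² + (y − 20.4)² = 57.27²; (x + 111.6)² + (y + 10.0)² = 101.58².
Subtracting the A equation from the B and C equations removes the quadratic terms:
118.8 x − 243.2 y = -5483.45
-191.8 x − 304.0 y = -2293.39
Solving the 2×2 system: x ≈ -13.4, y ≈ 16.0 km.
Check against A (with the unrounded x, y): √((x + 15.7)²+(y − 142.0)²) = 126.02 ≈ 126.02 km. ✓

-13.4 km east, 16.0 km north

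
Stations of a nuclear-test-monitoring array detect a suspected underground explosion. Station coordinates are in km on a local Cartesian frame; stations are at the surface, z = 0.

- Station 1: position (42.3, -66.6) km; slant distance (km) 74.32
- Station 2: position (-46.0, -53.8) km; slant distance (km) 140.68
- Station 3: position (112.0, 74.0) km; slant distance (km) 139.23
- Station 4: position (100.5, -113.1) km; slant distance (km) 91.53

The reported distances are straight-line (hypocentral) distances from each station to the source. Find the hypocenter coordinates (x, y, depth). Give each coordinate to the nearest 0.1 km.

Each station gives a sphere (x−x_i)² + (y−y_i)² + z² = d_i² (stations at z=0).
Subtracting the Station 1 sphere from Station 2 and Station 3: z² cancels, leaving linear equations in x and y:
-176.6 x + 25.6 y = -15481.81
139.4 x + 281.2 y = -2066.38
Solving: x ≈ 80.795, y ≈ -47.401 km (keep extra digits for the depth step; rounded: 80.8, -47.4).
Then from the Station 1 sphere: z² = 74.32² − (x − 42.3)² − (y + 66.6)² with x = 80.795, y = -47.401, so z ≈ 60.605 ≈ 60.6 km.

x ≈ 80.8 km, y ≈ -47.4 km, depth ≈ 60.6 km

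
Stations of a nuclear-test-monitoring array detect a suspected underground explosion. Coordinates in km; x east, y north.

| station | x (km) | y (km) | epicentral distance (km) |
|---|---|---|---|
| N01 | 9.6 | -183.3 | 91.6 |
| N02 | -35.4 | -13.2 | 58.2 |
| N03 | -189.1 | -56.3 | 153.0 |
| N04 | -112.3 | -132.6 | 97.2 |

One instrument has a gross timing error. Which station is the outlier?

N01

Solve using three stations at a time. Using N02, N03, N04 (subtract circle equations pairwise → linear system) gives (x, y) ≈ (-36.9, -71.3).
Distances from that point to each station vs reported:
  N01: calculated 121.2 vs reported 91.6 → residual 29.6 km
  N02: calculated 58.2 vs reported 58.2 → residual 0.0 km
  N03: calculated 153.0 vs reported 153.0 → residual 0.0 km
  N04: calculated 97.2 vs reported 97.2 → residual 0.0 km
N02, N03, N04 are mutually consistent (residuals ≈ 0); N01 is off by 29.6 km.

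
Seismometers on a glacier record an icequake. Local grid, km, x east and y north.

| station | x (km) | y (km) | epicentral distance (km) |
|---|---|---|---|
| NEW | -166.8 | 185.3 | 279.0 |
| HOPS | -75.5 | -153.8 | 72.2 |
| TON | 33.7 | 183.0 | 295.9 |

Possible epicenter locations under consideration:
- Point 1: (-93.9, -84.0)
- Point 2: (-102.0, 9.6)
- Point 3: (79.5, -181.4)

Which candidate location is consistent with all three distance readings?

Point 1

For each candidate, compare |candidate − station| to the reported distance:
Point 1: residuals NEW 0.0, HOPS 0.0, TON 0.0 → max 0.0 km
Point 2: residuals NEW 91.7, HOPS 93.3, TON 75.7 → max 93.3 km
Point 3: residuals NEW 162.7, HOPS 85.2, TON 71.4 → max 162.7 km
Only Point 1 has all residuals ≈ 0.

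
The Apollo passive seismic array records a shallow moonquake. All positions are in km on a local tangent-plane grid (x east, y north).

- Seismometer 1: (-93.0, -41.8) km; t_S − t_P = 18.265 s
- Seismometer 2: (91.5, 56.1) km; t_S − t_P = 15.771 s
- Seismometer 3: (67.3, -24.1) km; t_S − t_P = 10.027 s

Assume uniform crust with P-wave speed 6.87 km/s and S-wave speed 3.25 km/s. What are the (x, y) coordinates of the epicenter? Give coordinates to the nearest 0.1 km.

(11.0, 1.5)

Distance from S−P lag: d = Δt · v_P v_S / (v_P − v_S) = Δt · (6.87·3.25)/(6.87−3.25) ≈ 6.1678·Δt.
So d_Seismometer 1 = 112.66, d_Seismometer 2 = 97.27, d_Seismometer 3 = 61.84 km.
Circle about each station: (x + 93.0)² + (y + 41.8)² = 112.66²; (x − 91.5)² + (y − 56.1)² = 97.27²; (x − 67.3)² + (y + 24.1)² = 61.84².
Subtracting the Seismometer 1 equation from the Seismometer 2 and Seismometer 3 equations removes the quadratic terms:
369.0 x + 195.8 y = 4354.04
320.6 x + 35.4 y = 3581.95
Solving the 2×2 system: x ≈ 11.0, y ≈ 1.5 km.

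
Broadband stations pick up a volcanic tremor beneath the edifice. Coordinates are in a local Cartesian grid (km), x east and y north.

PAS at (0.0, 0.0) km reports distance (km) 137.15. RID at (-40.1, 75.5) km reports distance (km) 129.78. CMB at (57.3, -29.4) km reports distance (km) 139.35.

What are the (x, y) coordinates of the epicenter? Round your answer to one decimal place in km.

85.8 km east, 107.0 km north

Circle about each station: x² + y² = 137.15²; (x + 40.1)² + (y − 75.5)² = 129.78²; (x − 57.3)² + (y + 29.4)² = 139.35².
Subtracting pairs of circle equations eliminates x²+y² and gives linear equations (the radical axes):
-80.2 x + 151.0 y = 9275.53
114.6 x − 58.8 y = 3539.35
Solving the 2×2 system: x ≈ 85.8, y ≈ 107.0 km.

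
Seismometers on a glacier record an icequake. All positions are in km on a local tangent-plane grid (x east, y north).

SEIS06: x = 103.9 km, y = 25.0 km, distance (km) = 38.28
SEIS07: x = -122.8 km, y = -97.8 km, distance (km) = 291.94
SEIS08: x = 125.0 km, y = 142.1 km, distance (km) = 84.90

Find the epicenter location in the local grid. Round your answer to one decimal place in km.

124.6 km east, 57.2 km north

Circle about each station: (x − 103.9)² + (y − 25.0)² = 38.28²; (x + 122.8)² + (y + 97.8)² = 291.94²; (x − 125.0)² + (y − 142.1)² = 84.90².
Subtracting pairs of circle equations eliminates x²+y² and gives linear equations (the radical axes):
-453.4 x − 245.6 y = -70539.14
42.2 x + 234.2 y = 18654.55
Solving the 2×2 system: x ≈ 124.6, y ≈ 57.2 km.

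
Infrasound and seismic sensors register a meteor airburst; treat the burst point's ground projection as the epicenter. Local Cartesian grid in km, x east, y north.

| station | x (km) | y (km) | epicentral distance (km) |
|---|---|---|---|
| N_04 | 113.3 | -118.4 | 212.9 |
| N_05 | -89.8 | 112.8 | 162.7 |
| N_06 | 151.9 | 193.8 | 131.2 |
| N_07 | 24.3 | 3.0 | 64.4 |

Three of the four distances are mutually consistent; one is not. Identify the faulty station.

Solve using three stations at a time. Using N_04, N_05, N_06 (subtract circle equations pairwise → linear system) gives (x, y) ≈ (71.3, 90.3).
Distances from that point to each station vs reported:
  N_04: calculated 212.9 vs reported 212.9 → residual 0.0 km
  N_05: calculated 162.7 vs reported 162.7 → residual 0.0 km
  N_06: calculated 131.2 vs reported 131.2 → residual 0.0 km
  N_07: calculated 99.2 vs reported 64.4 → residual 34.8 km
N_04, N_05, N_06 are mutually consistent (residuals ≈ 0); N_07 is off by 34.8 km.

N_07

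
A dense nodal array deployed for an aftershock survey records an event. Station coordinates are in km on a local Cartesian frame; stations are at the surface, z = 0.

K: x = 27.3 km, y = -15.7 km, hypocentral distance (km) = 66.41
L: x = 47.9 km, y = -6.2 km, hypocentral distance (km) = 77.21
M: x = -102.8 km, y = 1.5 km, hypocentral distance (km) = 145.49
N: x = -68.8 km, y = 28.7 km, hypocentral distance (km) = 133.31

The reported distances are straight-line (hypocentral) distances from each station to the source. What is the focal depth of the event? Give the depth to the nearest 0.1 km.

Each station gives a sphere (x−x_i)² + (y−y_i)² + z² = d_i² (stations at z=0).
Subtracting the K sphere from L and M: z² cancels, leaving linear equations in x and y:
41.2 x + 19.0 y = -210.03
-260.2 x + 34.4 y = -7178.74
Solving: x ≈ 20.306, y ≈ -55.087 km (keep extra digits for the depth step; rounded: 20.3, -55.1).
Then from the K sphere: z² = 66.41² − (x − 27.3)² − (y + 15.7)² with x = 20.306, y = -55.087, so z ≈ 53.010 ≈ 53.0 km.

depth ≈ 53.0 km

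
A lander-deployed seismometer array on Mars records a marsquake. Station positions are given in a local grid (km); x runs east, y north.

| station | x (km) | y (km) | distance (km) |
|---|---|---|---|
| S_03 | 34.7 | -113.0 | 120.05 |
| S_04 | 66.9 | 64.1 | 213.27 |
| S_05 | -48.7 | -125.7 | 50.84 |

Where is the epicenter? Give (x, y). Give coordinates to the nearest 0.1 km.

(-82.7, -87.9)

Circle about each station: (x − 34.7)² + (y + 113.0)² = 120.05²; (x − 66.9)² + (y − 64.1)² = 213.27²; (x + 48.7)² + (y + 125.7)² = 50.84².
Subtracting pairs of circle equations eliminates x²+y² and gives linear equations (the radical axes):
64.4 x + 354.2 y = -36460.76
-166.8 x − 25.4 y = 16026.39
Solving the 2×2 system: x ≈ -82.7, y ≈ -87.9 km.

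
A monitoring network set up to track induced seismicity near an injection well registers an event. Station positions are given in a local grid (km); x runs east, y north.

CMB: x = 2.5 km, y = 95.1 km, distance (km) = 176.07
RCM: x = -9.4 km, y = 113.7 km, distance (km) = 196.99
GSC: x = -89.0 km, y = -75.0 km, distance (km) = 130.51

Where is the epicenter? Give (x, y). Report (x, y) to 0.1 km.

Circle about each station: (x − 2.5)² + (y − 95.1)² = 176.07²; (x + 9.4)² + (y − 113.7)² = 196.99²; (x + 89.0)² + (y + 75.0)² = 130.51².
Subtracting pairs of circle equations eliminates x²+y² and gives linear equations (the radical axes):
-23.8 x + 37.2 y = -3838.63
-183.0 x − 340.2 y = 18463.52
Solving the 2×2 system: x ≈ 41.5, y ≈ -76.6 km.
Check against CMB (with the unrounded x, y): √((x − 2.5)²+(y − 95.1)²) = 176.10 ≈ 176.07 km. ✓

41.5 km east, -76.6 km north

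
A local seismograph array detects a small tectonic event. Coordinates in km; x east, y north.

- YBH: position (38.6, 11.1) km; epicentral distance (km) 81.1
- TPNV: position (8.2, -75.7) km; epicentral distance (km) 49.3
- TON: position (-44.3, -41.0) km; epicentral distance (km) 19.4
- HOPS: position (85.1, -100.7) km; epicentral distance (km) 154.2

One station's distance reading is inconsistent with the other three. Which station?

Solve using three stations at a time. Using YBH, TPNV, TON (subtract circle equations pairwise → linear system) gives (x, y) ≈ (-25.0, -39.2).
Distances from that point to each station vs reported:
  YBH: calculated 81.1 vs reported 81.1 → residual 0.0 km
  TPNV: calculated 49.3 vs reported 49.3 → residual 0.0 km
  TON: calculated 19.4 vs reported 19.4 → residual 0.0 km
  HOPS: calculated 126.1 vs reported 154.2 → residual 28.1 km
YBH, TPNV, TON are mutually consistent (residuals ≈ 0); HOPS is off by 28.1 km.

HOPS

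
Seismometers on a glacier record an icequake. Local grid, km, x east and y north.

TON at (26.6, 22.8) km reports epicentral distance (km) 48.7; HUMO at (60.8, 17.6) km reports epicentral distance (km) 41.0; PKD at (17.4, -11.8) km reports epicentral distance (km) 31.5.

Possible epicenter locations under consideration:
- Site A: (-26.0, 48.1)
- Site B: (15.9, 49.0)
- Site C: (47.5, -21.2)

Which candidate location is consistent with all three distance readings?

Site C

For each candidate, compare |candidate − station| to the reported distance:
Site A: residuals TON 9.7, HUMO 51.0, PKD 42.5 → max 51.0 km
Site B: residuals TON 20.4, HUMO 13.8, PKD 29.3 → max 29.3 km
Site C: residuals TON 0.0, HUMO 0.0, PKD 0.0 → max 0.0 km
Only Site C has all residuals ≈ 0.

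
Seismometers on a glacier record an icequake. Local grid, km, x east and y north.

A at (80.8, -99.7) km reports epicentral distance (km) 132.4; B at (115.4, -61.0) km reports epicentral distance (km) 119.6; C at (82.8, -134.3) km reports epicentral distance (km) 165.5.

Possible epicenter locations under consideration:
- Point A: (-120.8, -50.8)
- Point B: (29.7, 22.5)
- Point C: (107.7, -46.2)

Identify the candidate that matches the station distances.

For each candidate, compare |candidate − station| to the reported distance:
Point A: residuals A 75.0, B 116.8, C 54.6 → max 116.8 km
Point B: residuals A 0.1, B 0.1, C 0.0 → max 0.1 km
Point C: residuals A 72.5, B 102.9, C 73.9 → max 102.9 km
Only Point B has all residuals ≈ 0.

Point B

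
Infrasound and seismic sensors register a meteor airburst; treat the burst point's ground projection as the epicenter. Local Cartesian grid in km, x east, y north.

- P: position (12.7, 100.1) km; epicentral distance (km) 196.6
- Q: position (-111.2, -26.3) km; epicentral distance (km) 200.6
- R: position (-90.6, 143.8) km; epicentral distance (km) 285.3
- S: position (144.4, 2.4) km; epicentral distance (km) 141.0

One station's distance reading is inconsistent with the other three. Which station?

Solve using three stations at a time. Using P, Q, R (subtract circle equations pairwise → linear system) gives (x, y) ≈ (80.7, -84.2).
Distances from that point to each station vs reported:
  P: calculated 196.5 vs reported 196.6 → residual 0.1 km
  Q: calculated 200.5 vs reported 200.6 → residual 0.1 km
  R: calculated 285.2 vs reported 285.3 → residual 0.1 km
  S: calculated 107.5 vs reported 141.0 → residual 33.5 km
P, Q, R are mutually consistent (residuals ≈ 0); S is off by 33.5 km.

S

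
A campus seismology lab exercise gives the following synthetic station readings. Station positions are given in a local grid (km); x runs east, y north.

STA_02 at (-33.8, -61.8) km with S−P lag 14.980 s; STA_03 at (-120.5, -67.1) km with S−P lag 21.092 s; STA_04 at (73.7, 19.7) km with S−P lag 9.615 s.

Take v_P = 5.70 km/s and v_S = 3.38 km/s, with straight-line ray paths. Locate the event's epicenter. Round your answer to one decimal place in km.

Distance from S−P lag: d = Δt · v_P v_S / (v_P − v_S) = Δt · (5.70·3.38)/(5.70−3.38) ≈ 8.3043·Δt.
So d_STA_02 = 124.40, d_STA_03 = 175.15, d_STA_04 = 79.85 km.
Circle about each station: (x + 33.8)² + (y + 61.8)² = 124.40²; (x + 120.5)² + (y + 67.1)² = 175.15²; (x − 73.7)² + (y − 19.7)² = 79.85².
Subtracting pairs of circle equations eliminates x²+y² and gives linear equations (the radical axes):
-173.4 x − 10.6 y = -1141.18
215.0 x + 163.0 y = 9957.44
Solving the 2×2 system: x ≈ 3.1, y ≈ 57.0 km.
Check against STA_02 (with the unrounded x, y): √((x + 33.8)²+(y + 61.8)²) = 124.40 ≈ 124.40 km. ✓

(3.1, 57.0)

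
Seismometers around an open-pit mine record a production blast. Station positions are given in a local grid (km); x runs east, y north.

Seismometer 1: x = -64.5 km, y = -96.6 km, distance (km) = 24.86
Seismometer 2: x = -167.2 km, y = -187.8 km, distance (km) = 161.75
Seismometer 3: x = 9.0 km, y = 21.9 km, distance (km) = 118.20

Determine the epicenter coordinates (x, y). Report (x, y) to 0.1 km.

Circle about each station: (x + 64.5)² + (y + 96.6)² = 24.86²; (x + 167.2)² + (y + 187.8)² = 161.75²; (x − 9.0)² + (y − 21.9)² = 118.20².
Subtracting the Seismometer 1 equation from the Seismometer 2 and Seismometer 3 equations removes the quadratic terms:
-205.4 x − 182.4 y = 24187.83
147.0 x + 237.0 y = -26284.42
Solving the 2×2 system: x ≈ -42.9, y ≈ -84.3 km.
Check against Seismometer 1 (with the unrounded x, y): √((x + 64.5)²+(y + 96.6)²) = 24.85 ≈ 24.86 km. ✓

x ≈ -42.9 km, y ≈ -84.3 km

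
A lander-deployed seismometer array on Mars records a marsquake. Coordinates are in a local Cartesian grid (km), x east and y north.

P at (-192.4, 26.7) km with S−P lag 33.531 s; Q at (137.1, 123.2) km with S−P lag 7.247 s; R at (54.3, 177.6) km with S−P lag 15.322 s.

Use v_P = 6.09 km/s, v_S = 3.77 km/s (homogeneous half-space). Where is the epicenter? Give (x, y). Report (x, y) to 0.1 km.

138.5 km east, 51.5 km north

Distance from S−P lag: d = Δt · v_P v_S / (v_P − v_S) = Δt · (6.09·3.77)/(6.09−3.77) ≈ 9.8963·Δt.
So d_P = 331.83, d_Q = 71.72, d_R = 151.63 km.
Circle about each station: (x + 192.4)² + (y − 26.7)² = 331.83²; (x − 137.1)² + (y − 123.2)² = 71.72²; (x − 54.3)² + (y − 177.6)² = 151.63².
Subtracting the P equation from the Q and R equations removes the quadratic terms:
659.0 x + 193.0 y = 101211.39
493.4 x + 301.8 y = 83879.09
Solving the 2×2 system: x ≈ 138.5, y ≈ 51.5 km.
Check against P (with the unrounded x, y): √((x + 192.4)²+(y − 26.7)²) = 331.83 ≈ 331.83 km. ✓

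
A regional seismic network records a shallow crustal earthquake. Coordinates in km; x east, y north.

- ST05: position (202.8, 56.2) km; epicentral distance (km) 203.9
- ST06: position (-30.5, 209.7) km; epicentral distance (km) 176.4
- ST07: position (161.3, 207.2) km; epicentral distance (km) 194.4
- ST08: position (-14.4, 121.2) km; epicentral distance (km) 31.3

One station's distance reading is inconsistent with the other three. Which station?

ST06

Solve using three stations at a time. Using ST05, ST07, ST08 (subtract circle equations pairwise → linear system) gives (x, y) ≈ (2.6, 94.9).
Distances from that point to each station vs reported:
  ST05: calculated 203.9 vs reported 203.9 → residual 0.0 km
  ST06: calculated 119.5 vs reported 176.4 → residual 56.9 km
  ST07: calculated 194.4 vs reported 194.4 → residual 0.0 km
  ST08: calculated 31.3 vs reported 31.3 → residual 0.0 km
ST05, ST07, ST08 are mutually consistent (residuals ≈ 0); ST06 is off by 56.9 km.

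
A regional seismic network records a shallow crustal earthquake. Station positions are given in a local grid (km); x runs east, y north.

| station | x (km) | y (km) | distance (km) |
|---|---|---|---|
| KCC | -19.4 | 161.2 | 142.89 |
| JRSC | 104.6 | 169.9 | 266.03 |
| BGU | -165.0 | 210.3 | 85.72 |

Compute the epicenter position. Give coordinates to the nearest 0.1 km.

Circle about each station: (x + 19.4)² + (y − 161.2)² = 142.89²; (x − 104.6)² + (y − 169.9)² = 266.03²; (x + 165.0)² + (y − 210.3)² = 85.72².
Subtracting pairs of circle equations eliminates x²+y² and gives linear equations (the radical axes):
248.0 x + 17.4 y = -36909.04
-291.2 x + 98.2 y = 58158.92
Solving the 2×2 system: x ≈ -157.6, y ≈ 124.9 km.

-157.6 km east, 124.9 km north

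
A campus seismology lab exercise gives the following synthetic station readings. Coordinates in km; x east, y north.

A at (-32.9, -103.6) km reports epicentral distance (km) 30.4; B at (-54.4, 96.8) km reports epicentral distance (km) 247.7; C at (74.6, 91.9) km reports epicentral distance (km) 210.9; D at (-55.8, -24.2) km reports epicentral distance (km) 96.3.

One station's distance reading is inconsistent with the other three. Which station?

B

Solve using three stations at a time. Using A, C, D (subtract circle equations pairwise → linear system) gives (x, y) ≈ (-2.5, -104.4).
Distances from that point to each station vs reported:
  A: calculated 30.4 vs reported 30.4 → residual 0.0 km
  B: calculated 207.8 vs reported 247.7 → residual 39.9 km
  C: calculated 210.9 vs reported 210.9 → residual 0.0 km
  D: calculated 96.3 vs reported 96.3 → residual 0.0 km
A, C, D are mutually consistent (residuals ≈ 0); B is off by 39.9 km.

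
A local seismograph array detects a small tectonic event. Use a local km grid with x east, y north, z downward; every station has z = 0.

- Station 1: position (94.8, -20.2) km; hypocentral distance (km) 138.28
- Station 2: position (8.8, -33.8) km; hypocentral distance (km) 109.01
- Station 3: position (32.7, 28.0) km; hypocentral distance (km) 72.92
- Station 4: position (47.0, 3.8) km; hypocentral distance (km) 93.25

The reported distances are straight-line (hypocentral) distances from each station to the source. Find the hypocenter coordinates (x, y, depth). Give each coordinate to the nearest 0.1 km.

Each station gives a sphere (x−x_i)² + (y−y_i)² + z² = d_i² (stations at z=0).
Subtracting the Station 1 sphere from Station 2 and Station 3: z² cancels, leaving linear equations in x and y:
-172.0 x − 27.2 y = -937.02
-124.2 x + 96.4 y = 6262.24
Solving: x ≈ -4.008, y ≈ 59.797 km (keep extra digits for the depth step; rounded: -4.0, 59.8).
Then from the Station 1 sphere: z² = 138.28² − (x − 94.8)² − (y + 20.2)² with x = -4.008, y = 59.797, so z ≈ 54.395 ≈ 54.4 km.
Check against Station 4 (with the unrounded solution): distance 93.25 ≈ 93.25 km. ✓

x ≈ -4.0 km, y ≈ 59.8 km, depth ≈ 54.4 km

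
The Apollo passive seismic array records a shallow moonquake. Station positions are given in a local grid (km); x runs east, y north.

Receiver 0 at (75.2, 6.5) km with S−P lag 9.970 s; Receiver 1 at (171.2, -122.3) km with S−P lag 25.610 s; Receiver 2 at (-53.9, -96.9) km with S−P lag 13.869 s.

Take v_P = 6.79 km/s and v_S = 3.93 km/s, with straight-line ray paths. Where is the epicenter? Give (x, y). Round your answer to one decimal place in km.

x ≈ -15.6 km, y ≈ 26.7 km

Distance from S−P lag: d = Δt · v_P v_S / (v_P − v_S) = Δt · (6.79·3.93)/(6.79−3.93) ≈ 9.3303·Δt.
So d_Receiver 0 = 93.02, d_Receiver 1 = 238.95, d_Receiver 2 = 129.40 km.
Circle about each station: (x − 75.2)² + (y − 6.5)² = 93.02²; (x − 171.2)² + (y + 122.3)² = 238.95²; (x + 53.9)² + (y + 96.9)² = 129.40².
Subtracting pairs of circle equations eliminates x²+y² and gives linear equations (the radical axes):
192.0 x − 257.6 y = -9874.94
-258.2 x − 206.8 y = -1494.11
Solving the 2×2 system: x ≈ -15.6, y ≈ 26.7 km.
Check against Receiver 0 (with the unrounded x, y): √((x − 75.2)²+(y − 6.5)²) = 93.02 ≈ 93.02 km. ✓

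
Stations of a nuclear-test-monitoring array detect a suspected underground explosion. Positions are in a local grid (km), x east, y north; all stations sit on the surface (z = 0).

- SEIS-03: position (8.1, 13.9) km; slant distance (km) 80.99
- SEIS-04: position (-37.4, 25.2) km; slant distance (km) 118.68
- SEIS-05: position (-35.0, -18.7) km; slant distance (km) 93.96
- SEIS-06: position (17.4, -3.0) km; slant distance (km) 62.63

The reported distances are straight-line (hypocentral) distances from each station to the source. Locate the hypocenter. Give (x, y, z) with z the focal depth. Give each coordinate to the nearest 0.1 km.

Each station gives a sphere (x−x_i)² + (y−y_i)² + z² = d_i² (stations at z=0).
Subtracting the SEIS-03 sphere from SEIS-04 and SEIS-05: z² cancels, leaving linear equations in x and y:
-91.0 x + 22.6 y = -5750.58
-86.2 x − 65.2 y = -953.23
Solving: x ≈ 50.306, y ≈ -51.889 km (keep extra digits for the depth step; rounded: 50.3, -51.9).
Then from the SEIS-03 sphere: z² = 80.99² − (x − 8.1)² − (y − 13.9)² with x = 50.306, y = -51.889, so z ≈ 21.209 ≈ 21.2 km.
Check against SEIS-06 (with the unrounded solution): distance 62.63 ≈ 62.63 km. ✓

(50.3, -51.9, 21.2)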